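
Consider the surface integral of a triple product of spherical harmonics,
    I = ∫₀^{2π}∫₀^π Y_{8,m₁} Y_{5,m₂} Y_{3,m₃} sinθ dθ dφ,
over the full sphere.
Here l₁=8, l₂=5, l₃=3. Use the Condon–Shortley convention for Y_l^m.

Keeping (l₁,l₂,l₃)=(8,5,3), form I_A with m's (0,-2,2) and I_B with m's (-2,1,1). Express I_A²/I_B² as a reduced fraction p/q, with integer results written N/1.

Same 8,5,3: normalisation and zero-m 3j drop out of the ratio.
A: Δ: 10! 6! 0! / 17! → 1/136136; sum: t=3:−1/3628800 = -1/3628800; 3j²(8 5 3; 0 -2 2) = Δ·Π!·Σ² = 8/2431  (sign +1)
B: Δ: 10! 6! 0! / 17! → 1/136136; sum: t=6:+1/829440 = 1/829440; 3j²(8 5 3; -2 1 1) = Δ·Π!·Σ² = 225/9724  (sign +1)
I_A²/I_B² = (8/2431)/(225/9724) = 32/225

32/225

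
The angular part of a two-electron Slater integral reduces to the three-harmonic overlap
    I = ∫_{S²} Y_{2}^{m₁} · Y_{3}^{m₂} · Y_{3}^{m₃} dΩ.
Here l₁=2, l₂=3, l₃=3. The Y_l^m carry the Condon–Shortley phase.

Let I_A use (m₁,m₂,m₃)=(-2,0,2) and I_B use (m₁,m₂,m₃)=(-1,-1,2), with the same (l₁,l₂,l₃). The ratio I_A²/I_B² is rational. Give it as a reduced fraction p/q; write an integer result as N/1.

Shared (l₁,l₂,l₃)=(2,3,3): N and (l;000)² cancel in I_A²/I_B².
A: Δ = 2!·2!·4!/9! = 1/3780; Racah Σ t=2..2: t=2:+1/24 = 1/24; ⇒ 3j(2 3 3; -2 0 2)² = 1/21, sgn -1
B: Δ = 2!·2!·4!/9! = 1/3780; Racah Σ t=1..2: t=1:−1/12 t=2:+1/48 = -1/16; ⇒ 3j(2 3 3; -1 -1 2)² = 1/28, sgn +1
I_A²/I_B² = (1/21)/(1/28) = 4/3

4/3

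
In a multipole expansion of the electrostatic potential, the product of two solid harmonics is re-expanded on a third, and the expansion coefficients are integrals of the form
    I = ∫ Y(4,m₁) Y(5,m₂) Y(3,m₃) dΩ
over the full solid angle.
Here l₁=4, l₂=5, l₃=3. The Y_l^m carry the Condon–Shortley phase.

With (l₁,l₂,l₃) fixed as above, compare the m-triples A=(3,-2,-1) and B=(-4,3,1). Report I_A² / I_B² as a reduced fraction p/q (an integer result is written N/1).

49/48

Shared (l₁,l₂,l₃)=(4,5,3): N and (l;000)² cancel in I_A²/I_B².
A: Δ = 6!·2!·4!/13! = 1/180180; Racah Σ t=0..1: t=0:+1/4320 t=1:−1/960 = -7/8640; ⇒ 3j(4 5 3; 3 -2 -1)² = 343/12870, sgn -1
B: Δ = 6!·2!·4!/13! = 1/180180; Racah Σ t=6..6: t=6:+1/5760 = 1/5760; ⇒ 3j(4 5 3; -4 3 1)² = 56/2145, sgn +1
I_A²/I_B² = (343/12870)/(56/2145) = 49/48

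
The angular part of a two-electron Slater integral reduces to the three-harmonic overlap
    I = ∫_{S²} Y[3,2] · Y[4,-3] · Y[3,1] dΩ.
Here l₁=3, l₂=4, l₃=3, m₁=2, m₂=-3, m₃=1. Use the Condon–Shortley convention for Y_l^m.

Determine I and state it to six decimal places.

-0.095955

m-sum 0 ✓  L=10 even ✓  1≤3≤7 ✓
Π(2lᵢ+1) = 7×9×7 = 441
triangle coeff Δ(3,4,3) = 1/34650
Σ_t [1,3]: t=1:−1/72 t=2:+1/16 t=3:−1/72 = 5/144
(3j)²=2/77 [(3 4 3; 0 0 0)], sign=-1
Σ_t [0,1]: t=0:+1/144 t=1:−1/288 = 1/288
(3j)²=1/99 [(3 4 3; 2 -3 1)], sign=+1
⇒ 4πI² = 14/121
I = (-1)√(14/121/(4π)) = -0.09595473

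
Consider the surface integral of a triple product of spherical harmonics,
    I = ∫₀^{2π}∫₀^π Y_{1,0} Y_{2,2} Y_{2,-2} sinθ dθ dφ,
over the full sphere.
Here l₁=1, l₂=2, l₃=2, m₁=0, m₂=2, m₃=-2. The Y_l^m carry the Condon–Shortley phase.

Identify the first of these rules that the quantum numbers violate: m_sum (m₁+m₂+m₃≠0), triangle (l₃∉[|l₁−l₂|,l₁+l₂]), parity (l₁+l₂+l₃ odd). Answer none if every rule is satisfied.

parity

azimuthal sum: 0 + 2 − 2 = 0  ✓
1 ≤ 2 ≤ 3 (triangle on l)  ✓
L = 1 + 2 + 2 = 5 (odd)  ✗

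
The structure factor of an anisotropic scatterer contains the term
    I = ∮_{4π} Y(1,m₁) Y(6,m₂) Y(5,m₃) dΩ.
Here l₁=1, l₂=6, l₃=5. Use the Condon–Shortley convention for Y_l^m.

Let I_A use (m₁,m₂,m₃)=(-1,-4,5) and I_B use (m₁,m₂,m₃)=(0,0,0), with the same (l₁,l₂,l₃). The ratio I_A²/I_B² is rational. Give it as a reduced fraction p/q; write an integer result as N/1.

Shared (l₁,l₂,l₃)=(1,6,5): N and (l;000)² cancel in I_A²/I_B².
A: Δ = 2!·0!·10!/13! = 1/858; Racah Σ t=2..2: t=2:+1/7257600 = 1/7257600; ⇒ 3j(1 6 5; -1 -4 5)² = 1/858, sgn +1
B: Δ = 2!·0!·10!/13! = 1/858; Racah Σ t=1..1: t=1:−1/14400 = -1/14400; ⇒ 3j(1 6 5; 0 0 0)² = 6/143, sgn +1
I_A²/I_B² = (1/858)/(6/143) = 1/36

1/36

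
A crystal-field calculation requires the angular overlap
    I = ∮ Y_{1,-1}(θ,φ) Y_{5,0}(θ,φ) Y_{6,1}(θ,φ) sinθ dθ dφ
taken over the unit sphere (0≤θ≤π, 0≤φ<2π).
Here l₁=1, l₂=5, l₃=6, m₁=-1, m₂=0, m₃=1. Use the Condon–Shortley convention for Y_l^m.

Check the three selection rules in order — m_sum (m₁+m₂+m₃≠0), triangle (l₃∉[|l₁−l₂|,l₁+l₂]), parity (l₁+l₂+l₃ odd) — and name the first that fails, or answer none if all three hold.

m₁+m₂+m₃ = -1 + 0 + 1 = 0  ✓
triangle: |1−5|=4 ≤ l₃=6 ≤ 1+5=6  ✓
parity: l₁+l₂+l₃ = 12 is even  ✓

none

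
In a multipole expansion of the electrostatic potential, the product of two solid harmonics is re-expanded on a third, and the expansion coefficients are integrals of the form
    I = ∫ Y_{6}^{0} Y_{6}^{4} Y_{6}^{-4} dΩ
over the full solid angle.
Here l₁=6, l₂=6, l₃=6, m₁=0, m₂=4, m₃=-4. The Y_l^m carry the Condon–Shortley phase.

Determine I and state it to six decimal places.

Checks pass: Σm=0; 18 even; l₃=6∈[0,12].
(2·6+1)(2·6+1)(2·6+1) = 2197
Δ: 6! 6! 6! / 19! → 1/325909584
sum: t=0:+1/373248000 t=1:−1/1728000 t=2:+1/110592 t=3:−1/46656 t=4:+1/110592 t=5:−1/1728000 t=6:+1/373248000 = -7/1555200
3j²(6 6 6; 0 0 0) = Δ·Π!·Σ² = 400/46189  (sign -1)
sum: t=4:+1/1658880 t=5:−1/1728000 t=6:+1/24883200 = 1/15552000
3j²(6 6 6; 0 4 -4) = Δ·Π!·Σ² = 16/46189  (sign +1)
combine: 4πI² = 2197·400/46189·16/46189 = 83200/12623809
take √, sign -1: I = -0.02290137

-0.022901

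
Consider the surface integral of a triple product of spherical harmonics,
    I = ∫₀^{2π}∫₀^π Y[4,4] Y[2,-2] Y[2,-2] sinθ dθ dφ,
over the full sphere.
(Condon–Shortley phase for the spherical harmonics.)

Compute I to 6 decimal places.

0.337168

Rules hold: Σm=0, L=8 even, 2≤2≤6.
N = 9·5·5 = 225
Δ = 4!·4!·0!/9! = 1/630
Racah Σ t=2..2: t=2:+1/16 = 1/16
⇒ 3j(4 2 2; 0 0 0)² = 2/35, sgn +1
Racah Σ t=0..0: t=0:+1/576 = 1/576
⇒ 3j(4 2 2; 4 -2 -2)² = 1/9, sgn +1
4πI² = N·(3j₀)²·(3jₘ)² = 10/7
I = +1·√(1.42857/4π) = 0.33716777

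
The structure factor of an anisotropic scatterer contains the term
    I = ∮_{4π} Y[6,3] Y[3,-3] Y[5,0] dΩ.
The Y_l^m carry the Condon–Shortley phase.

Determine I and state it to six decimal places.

0.190675

Rules hold: Σm=0, L=14 even, 3≤5≤9.
N = 13·7·11 = 1001
Δ = 4!·8!·2!/15! = 1/675675
Racah Σ t=1..3: t=1:−1/8640 t=2:+1/2304 t=3:−1/8640 = 7/34560
⇒ 3j(6 3 5; 0 0 0)² = 7/429, sgn -1
Racah Σ t=0..0: t=0:+1/34560 = 1/34560
⇒ 3j(6 3 5; 3 -3 0)² = 4/143, sgn -1
4πI² = N·(3j₀)²·(3jₘ)² = 196/429
I = +1·√(0.456876/4π) = 0.19067531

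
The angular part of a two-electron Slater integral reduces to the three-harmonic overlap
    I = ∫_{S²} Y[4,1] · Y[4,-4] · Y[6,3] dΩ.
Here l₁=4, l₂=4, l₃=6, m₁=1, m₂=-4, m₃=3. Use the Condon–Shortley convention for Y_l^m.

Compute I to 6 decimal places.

Rules hold: Σm=0, L=14 even, 0≤6≤8.
N = 9·9·13 = 1053
Δ = 2!·6!·6!/15! = 1/1261260
Racah Σ t=0..2: t=0:+1/4608 t=1:−1/1296 t=2:+1/4608 = -7/20736
⇒ 3j(4 4 6; 0 0 0)² = 20/1287, sgn -1
Racah Σ t=0..0: t=0:+1/51840 = 1/51840
⇒ 3j(4 4 6; 1 -4 3)² = 8/429, sgn -1
4πI² = N·(3j₀)²·(3jₘ)² = 480/1573
I = +1·√(0.305149/4π) = 0.15583009

0.155830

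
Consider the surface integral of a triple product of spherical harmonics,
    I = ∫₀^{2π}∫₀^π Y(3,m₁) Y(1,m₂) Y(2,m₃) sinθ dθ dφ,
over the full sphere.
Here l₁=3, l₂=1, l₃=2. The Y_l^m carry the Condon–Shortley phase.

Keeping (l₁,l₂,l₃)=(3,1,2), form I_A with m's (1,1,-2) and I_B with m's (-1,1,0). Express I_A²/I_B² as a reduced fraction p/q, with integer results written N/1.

1/6

Shared (l₁,l₂,l₃)=(3,1,2): N and (l;000)² cancel in I_A²/I_B².
A: Δ = 2!·4!·0!/7! = 1/105; Racah Σ t=2..2: t=2:+1/48 = 1/48; ⇒ 3j(3 1 2; 1 1 -2)² = 1/105, sgn +1
B: Δ = 2!·4!·0!/7! = 1/105; Racah Σ t=2..2: t=2:+1/8 = 1/8; ⇒ 3j(3 1 2; -1 1 0)² = 2/35, sgn +1
I_A²/I_B² = (1/105)/(2/35) = 1/6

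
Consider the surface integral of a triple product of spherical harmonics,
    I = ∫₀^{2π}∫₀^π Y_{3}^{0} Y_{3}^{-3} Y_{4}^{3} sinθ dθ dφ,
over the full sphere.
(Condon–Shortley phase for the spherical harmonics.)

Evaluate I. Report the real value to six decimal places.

Checks pass: Σm=0; 10 even; l₃=4∈[0,6].
(2·3+1)(2·3+1)(2·4+1) = 441
Δ: 2! 4! 4! / 11! → 1/34650
sum: t=0:+1/72 t=1:−1/16 t=2:+1/72 = -5/144
3j²(3 3 4; 0 0 0) = Δ·Π!·Σ² = 2/77  (sign -1)
sum: t=0:+1/288 = 1/288
3j²(3 3 4; 0 -3 3) = Δ·Π!·Σ² = 1/22  (sign -1)
combine: 4πI² = 441·2/77·1/22 = 63/121
take √, sign +1: I = 0.20355073

0.203551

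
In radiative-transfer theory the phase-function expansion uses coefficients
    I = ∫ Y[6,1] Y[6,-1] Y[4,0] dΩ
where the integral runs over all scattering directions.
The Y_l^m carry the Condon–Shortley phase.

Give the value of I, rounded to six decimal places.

Checks pass: Σm=0; 16 even; l₃=4∈[0,12].
(2·6+1)(2·6+1)(2·4+1) = 1521
Δ: 8! 4! 4! / 17! → 1/15315300
sum: t=2:+1/829440 t=3:−1/25920 t=4:+1/9216 t=5:−1/25920 t=6:+1/829440 = 7/207360
3j²(6 6 4; 0 0 0) = Δ·Π!·Σ² = 28/2431  (sign +1)
sum: t=1:−1/2903040 t=2:+1/51840 t=3:−1/11520 t=4:+1/20736 t=5:−1/414720 = -1/45360
3j²(6 6 4; 1 -1 0) = Δ·Π!·Σ² = 1024/153153  (sign -1)
combine: 4πI² = 1521·28/2431·1024/153153 = 4096/34969
take √, sign -1: I = -0.09654581

-0.096546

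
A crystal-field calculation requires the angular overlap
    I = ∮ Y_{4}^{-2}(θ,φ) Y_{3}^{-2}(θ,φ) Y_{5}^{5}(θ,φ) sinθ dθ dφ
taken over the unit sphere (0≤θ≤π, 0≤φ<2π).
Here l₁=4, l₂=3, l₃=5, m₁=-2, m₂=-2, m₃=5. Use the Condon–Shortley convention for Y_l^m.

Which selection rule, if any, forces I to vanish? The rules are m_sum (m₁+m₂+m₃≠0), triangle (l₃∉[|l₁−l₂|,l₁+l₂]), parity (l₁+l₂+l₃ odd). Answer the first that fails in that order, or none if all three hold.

m_sum

m₁+m₂+m₃ = -2 − 2 + 5 = 1  ✗
triangle: |4−3|=1 ≤ l₃=5 ≤ 4+3=7
parity: l₁+l₂+l₃ = 12 is even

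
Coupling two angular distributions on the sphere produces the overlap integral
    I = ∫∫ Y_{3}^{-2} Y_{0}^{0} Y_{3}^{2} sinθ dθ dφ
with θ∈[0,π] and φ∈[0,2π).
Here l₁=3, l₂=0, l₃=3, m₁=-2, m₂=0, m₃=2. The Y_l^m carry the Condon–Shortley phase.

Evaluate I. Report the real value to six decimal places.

Rules hold: Σm=0, L=6 even, 3≤3≤3.
N = 7·1·7 = 49
Δ = 0!·6!·0!/7! = 1/7
Racah Σ t=0..0: t=0:+1/36 = 1/36
⇒ 3j(3 0 3; 0 0 0)² = 1/7, sgn -1
Racah Σ t=0..0: t=0:+1/120 = 1/120
⇒ 3j(3 0 3; -2 0 2)² = 1/7, sgn -1
4πI² = N·(3j₀)²·(3jₘ)² = 1/1
I = +1·√(1/4π) = 0.28209479

0.282095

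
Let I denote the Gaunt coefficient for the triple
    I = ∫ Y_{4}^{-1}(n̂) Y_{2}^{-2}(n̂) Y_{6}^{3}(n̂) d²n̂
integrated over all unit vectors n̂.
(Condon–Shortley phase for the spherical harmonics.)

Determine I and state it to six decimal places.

Checks pass: Σm=0; 12 even; l₃=6∈[2,6].
(2·4+1)(2·2+1)(2·6+1) = 585
Δ: 0! 8! 4! / 13! → 1/6435
sum: t=0:+1/2304 = 1/2304
3j²(4 2 6; 0 0 0) = Δ·Π!·Σ² = 5/143  (sign +1)
sum: t=0:+1/17280 = 1/17280
3j²(4 2 6; -1 -2 3) = Δ·Π!·Σ² = 14/715  (sign -1)
combine: 4πI² = 585·5/143·14/715 = 630/1573
take √, sign -1: I = -0.17852580

-0.178526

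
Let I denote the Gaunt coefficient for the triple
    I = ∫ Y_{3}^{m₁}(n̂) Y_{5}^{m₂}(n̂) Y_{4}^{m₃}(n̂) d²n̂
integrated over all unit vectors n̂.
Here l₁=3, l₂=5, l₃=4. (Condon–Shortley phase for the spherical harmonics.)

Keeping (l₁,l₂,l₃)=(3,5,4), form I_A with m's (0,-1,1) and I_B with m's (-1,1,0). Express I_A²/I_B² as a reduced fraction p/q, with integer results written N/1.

1083/605

l's match ⇒ only the (l;m) 3-j factors differ between A and B.
A: triangle coeff Δ(3,5,4) = 1/180180; Σ_t [1,3]: t=1:−1/432 t=2:+1/192 t=3:−1/1440 = 19/8640; (3j)²=361/30030 [(3 5 4; 0 -1 1)], sign=-1
B: triangle coeff Δ(3,5,4) = 1/180180; Σ_t [2,4]: t=2:+1/384 t=3:−1/216 t=4:+1/2304 = -11/6912; (3j)²=11/1638 [(3 5 4; -1 1 0)], sign=-1
I_A²/I_B² = (361/30030)/(11/1638) = 1083/605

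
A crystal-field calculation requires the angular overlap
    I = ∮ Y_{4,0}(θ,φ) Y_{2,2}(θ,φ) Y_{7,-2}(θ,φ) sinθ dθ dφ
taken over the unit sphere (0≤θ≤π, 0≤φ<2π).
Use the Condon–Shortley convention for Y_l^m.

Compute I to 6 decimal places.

0.000000

l₃=7 ∉ [2,6] — triangle fails ⇒ I = 0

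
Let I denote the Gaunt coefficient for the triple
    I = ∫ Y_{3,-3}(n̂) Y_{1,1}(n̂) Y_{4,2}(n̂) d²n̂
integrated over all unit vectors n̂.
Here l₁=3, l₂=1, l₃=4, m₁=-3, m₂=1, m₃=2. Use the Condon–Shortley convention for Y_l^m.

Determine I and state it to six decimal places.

0.061558

Rules hold: Σm=0, L=8 even, 2≤4≤4.
N = 7·3·9 = 189
Δ = 0!·6!·2!/9! = 1/252
Racah Σ t=0..0: t=0:+1/36 = 1/36
⇒ 3j(3 1 4; 0 0 0)² = 4/63, sgn +1
Racah Σ t=0..0: t=0:+1/1440 = 1/1440
⇒ 3j(3 1 4; -3 1 2)² = 1/252, sgn +1
4πI² = N·(3j₀)²·(3jₘ)² = 1/21
I = +1·√(0.047619/4π) = 0.06155813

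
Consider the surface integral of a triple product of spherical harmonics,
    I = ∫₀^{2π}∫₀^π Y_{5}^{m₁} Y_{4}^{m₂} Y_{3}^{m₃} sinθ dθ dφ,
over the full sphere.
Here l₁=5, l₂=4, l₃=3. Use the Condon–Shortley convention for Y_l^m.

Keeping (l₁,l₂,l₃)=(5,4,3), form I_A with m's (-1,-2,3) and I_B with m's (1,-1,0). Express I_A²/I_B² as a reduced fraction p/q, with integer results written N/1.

1125/722

Same 5,4,3: normalisation and zero-m 3j drop out of the ratio.
A: Δ: 6! 4! 2! / 13! → 1/180180; sum: t=2:+1/2304 = 1/2304; 3j²(5 4 3; -1 -2 3) = Δ·Π!·Σ² = 75/4004  (sign +1)
B: Δ: 6! 4! 2! / 13! → 1/180180; sum: t=1:−1/1440 t=2:+1/192 t=3:−1/432 = 19/8640; 3j²(5 4 3; 1 -1 0) = Δ·Π!·Σ² = 361/30030  (sign -1)
I_A²/I_B² = (75/4004)/(361/30030) = 1125/722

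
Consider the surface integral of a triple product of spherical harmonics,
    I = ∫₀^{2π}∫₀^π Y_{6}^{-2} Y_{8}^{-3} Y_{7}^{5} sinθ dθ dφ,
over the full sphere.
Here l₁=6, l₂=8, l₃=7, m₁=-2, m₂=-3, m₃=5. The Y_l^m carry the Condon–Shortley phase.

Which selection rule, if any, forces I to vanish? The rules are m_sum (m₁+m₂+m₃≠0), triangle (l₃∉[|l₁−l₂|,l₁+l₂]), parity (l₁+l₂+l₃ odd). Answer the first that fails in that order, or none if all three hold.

parity

m₁+m₂+m₃ = -2 − 3 + 5 = 0  ✓
triangle: |6−8|=2 ≤ l₃=7 ≤ 6+8=14  ✓
parity: l₁+l₂+l₃ = 21 is odd  ✗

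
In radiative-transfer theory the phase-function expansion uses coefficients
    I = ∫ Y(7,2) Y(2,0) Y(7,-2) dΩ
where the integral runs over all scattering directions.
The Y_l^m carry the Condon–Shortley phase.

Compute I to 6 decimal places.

Rules hold: Σm=0, L=16 even, 5≤7≤9.
N = 15·5·15 = 1125
Δ = 2!·12!·2!/17! = 1/185640
Racah Σ t=0..2: t=0:+1/2419200 t=1:−1/518400 t=2:+1/2419200 = -1/907200
⇒ 3j(7 2 7; 0 0 0)² = 56/3315, sgn +1
Racah Σ t=0..2: t=0:+1/2419200 t=1:−1/967680 t=2:+1/8709120 = -11/21772800
⇒ 3j(7 2 7; 2 0 -2)² = 242/23205, sgn +1
4πI² = N·(3j₀)²·(3jₘ)² = 9680/48841
I = +1·√(0.198194/4π) = 0.12558578

0.125586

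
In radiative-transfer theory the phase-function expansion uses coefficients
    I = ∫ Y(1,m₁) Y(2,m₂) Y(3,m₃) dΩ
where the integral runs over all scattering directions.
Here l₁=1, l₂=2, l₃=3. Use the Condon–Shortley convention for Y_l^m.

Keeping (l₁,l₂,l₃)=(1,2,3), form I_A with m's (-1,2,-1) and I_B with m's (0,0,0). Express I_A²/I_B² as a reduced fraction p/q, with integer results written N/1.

1/9

Shared (l₁,l₂,l₃)=(1,2,3): N and (l;000)² cancel in I_A²/I_B².
A: Δ = 0!·2!·4!/7! = 1/105; Racah Σ t=0..0: t=0:+1/48 = 1/48; ⇒ 3j(1 2 3; -1 2 -1)² = 1/105, sgn +1
B: Δ = 0!·2!·4!/7! = 1/105; Racah Σ t=0..0: t=0:+1/4 = 1/4; ⇒ 3j(1 2 3; 0 0 0)² = 3/35, sgn -1
I_A²/I_B² = (1/105)/(3/35) = 1/9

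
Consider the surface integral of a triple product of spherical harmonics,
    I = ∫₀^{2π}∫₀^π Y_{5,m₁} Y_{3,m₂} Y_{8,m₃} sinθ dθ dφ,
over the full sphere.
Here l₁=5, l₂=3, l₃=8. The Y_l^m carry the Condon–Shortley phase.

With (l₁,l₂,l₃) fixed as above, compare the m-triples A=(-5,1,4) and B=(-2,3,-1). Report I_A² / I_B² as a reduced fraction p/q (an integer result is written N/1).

11/14

Same 5,3,8: normalisation and zero-m 3j drop out of the ratio.
A: Δ: 0! 10! 6! / 17! → 1/136136; sum: t=0:+1/174182400 = 1/174182400; 3j²(5 3 8; -5 1 4) = Δ·Π!·Σ² = 3/6188  (sign +1)
B: Δ: 0! 10! 6! / 17! → 1/136136; sum: t=0:+1/21772800 = 1/21772800; 3j²(5 3 8; -2 3 -1) = Δ·Π!·Σ² = 3/4862  (sign -1)
I_A²/I_B² = (3/6188)/(3/4862) = 11/14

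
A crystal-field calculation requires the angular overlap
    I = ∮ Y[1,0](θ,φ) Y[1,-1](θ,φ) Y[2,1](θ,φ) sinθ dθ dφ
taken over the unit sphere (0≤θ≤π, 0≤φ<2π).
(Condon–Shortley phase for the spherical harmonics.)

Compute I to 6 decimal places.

Checks pass: Σm=0; 4 even; l₃=2∈[0,2].
(2·1+1)(2·1+1)(2·2+1) = 45
Δ: 0! 2! 2! / 5! → 1/30
sum: t=0:+1/1 = 1/1
3j²(1 1 2; 0 0 0) = Δ·Π!·Σ² = 2/15  (sign +1)
sum: t=0:+1/2 = 1/2
3j²(1 1 2; 0 -1 1) = Δ·Π!·Σ² = 1/10  (sign -1)
combine: 4πI² = 45·2/15·1/10 = 3/5
take √, sign -1: I = -0.21850969

-0.218510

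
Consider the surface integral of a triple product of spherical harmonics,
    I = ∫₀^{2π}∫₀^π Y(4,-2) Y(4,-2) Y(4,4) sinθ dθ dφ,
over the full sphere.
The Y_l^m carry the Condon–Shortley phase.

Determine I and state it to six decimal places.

Checks pass: Σm=0; 12 even; l₃=4∈[0,8].
(2·4+1)(2·4+1)(2·4+1) = 729
Δ: 4! 4! 4! / 13! → 1/450450
sum: t=0:+1/13824 t=1:−1/216 t=2:+1/64 t=3:−1/216 t=4:+1/13824 = 5/768
3j²(4 4 4; 0 0 0) = Δ·Π!·Σ² = 18/1001  (sign +1)
sum: t=2:+1/2304 = 1/2304
3j²(4 4 4; -2 -2 4) = Δ·Π!·Σ² = 5/143  (sign +1)
combine: 4πI² = 729·18/1001·5/143 = 65610/143143
take √, sign +1: I = 0.19098314

0.190983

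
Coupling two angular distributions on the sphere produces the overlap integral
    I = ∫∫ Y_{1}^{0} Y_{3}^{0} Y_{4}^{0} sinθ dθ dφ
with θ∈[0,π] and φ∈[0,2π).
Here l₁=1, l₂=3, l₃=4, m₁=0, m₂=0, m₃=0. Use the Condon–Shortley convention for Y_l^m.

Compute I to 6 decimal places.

0.246233

m-sum 0 ✓  L=8 even ✓  2≤4≤4 ✓
Π(2lᵢ+1) = 3×7×9 = 189
triangle coeff Δ(1,3,4) = 1/252
Σ_t [0,0]: t=0:+1/36 = 1/36
(3j)²=4/63 [(1 3 4; 0 0 0)], sign=+1
(m-triple is (0,0,0) — same symbol as above.)
⇒ 4πI² = 16/21
I = (+1)√(16/21/(4π)) = 0.24623252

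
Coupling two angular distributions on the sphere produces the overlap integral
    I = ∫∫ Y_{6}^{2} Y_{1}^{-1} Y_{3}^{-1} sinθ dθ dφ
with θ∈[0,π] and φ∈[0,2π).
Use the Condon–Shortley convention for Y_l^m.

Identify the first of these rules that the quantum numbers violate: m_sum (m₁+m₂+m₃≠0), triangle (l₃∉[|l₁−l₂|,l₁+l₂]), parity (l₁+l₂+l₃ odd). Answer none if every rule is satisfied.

azimuthal sum: 2 − 1 − 1 = 0  ✓
5 ≤ 3 ≤ 7 (triangle on l)  ✗
L = 6 + 1 + 3 = 10 (even)

triangle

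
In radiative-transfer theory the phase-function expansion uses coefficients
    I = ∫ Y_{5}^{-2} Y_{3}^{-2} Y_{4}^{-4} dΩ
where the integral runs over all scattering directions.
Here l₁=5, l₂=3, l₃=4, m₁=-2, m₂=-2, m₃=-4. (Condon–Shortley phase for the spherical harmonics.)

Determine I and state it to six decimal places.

0.000000

-2 − 2 − 4 = -8 ≠ 0: azimuthal integral kills it; I = 0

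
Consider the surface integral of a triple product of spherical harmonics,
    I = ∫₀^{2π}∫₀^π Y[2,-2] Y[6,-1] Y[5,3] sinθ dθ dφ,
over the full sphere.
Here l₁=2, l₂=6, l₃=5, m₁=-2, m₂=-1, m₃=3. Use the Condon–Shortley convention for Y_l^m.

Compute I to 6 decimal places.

0.000000

l₁+l₂+l₃=13 is odd: 3j(l;000)=0 ⇒ I=0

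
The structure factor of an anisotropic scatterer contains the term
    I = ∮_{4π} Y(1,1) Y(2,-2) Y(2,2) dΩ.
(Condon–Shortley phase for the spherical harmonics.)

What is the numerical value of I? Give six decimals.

0.000000

m-sum = 1 − 2 + 2 = 1 ≠ 0 ⇒ I = 0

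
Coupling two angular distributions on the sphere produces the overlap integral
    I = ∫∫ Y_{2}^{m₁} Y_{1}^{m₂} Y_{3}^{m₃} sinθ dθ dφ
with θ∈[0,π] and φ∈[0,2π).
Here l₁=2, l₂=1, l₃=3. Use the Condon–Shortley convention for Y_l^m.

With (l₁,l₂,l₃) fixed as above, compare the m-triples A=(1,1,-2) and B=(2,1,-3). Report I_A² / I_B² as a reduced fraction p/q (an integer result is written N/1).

Same 2,1,3: normalisation and zero-m 3j drop out of the ratio.
A: Δ: 0! 4! 2! / 7! → 1/105; sum: t=0:+1/12 = 1/12; 3j²(2 1 3; 1 1 -2) = Δ·Π!·Σ² = 2/21  (sign -1)
B: Δ: 0! 4! 2! / 7! → 1/105; sum: t=0:+1/48 = 1/48; 3j²(2 1 3; 2 1 -3) = Δ·Π!·Σ² = 1/7  (sign +1)
I_A²/I_B² = (2/21)/(1/7) = 2/3

2/3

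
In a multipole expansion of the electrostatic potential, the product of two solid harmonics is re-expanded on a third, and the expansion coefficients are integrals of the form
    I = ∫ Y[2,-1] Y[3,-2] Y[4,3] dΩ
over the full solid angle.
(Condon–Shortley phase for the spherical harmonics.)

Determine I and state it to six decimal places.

0.000000

l₁+l₂+l₃=9 is odd: 3j(l;000)=0 ⇒ I=0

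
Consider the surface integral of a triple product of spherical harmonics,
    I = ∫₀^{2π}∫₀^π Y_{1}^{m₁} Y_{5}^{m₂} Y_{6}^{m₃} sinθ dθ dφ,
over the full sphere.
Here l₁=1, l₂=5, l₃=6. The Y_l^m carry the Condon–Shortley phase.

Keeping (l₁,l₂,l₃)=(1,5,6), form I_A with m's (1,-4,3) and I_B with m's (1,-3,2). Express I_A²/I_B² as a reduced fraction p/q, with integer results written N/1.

l's match ⇒ only the (l;m) 3-j factors differ between A and B.
A: triangle coeff Δ(1,5,6) = 1/858; Σ_t [0,0]: t=0:+1/725760 = 1/725760; (3j)²=1/286 [(1 5 6; 1 -4 3)], sign=-1
B: triangle coeff Δ(1,5,6) = 1/858; Σ_t [0,0]: t=0:+1/161280 = 1/161280; (3j)²=1/143 [(1 5 6; 1 -3 2)], sign=+1
I_A²/I_B² = (1/286)/(1/143) = 1/2

1/2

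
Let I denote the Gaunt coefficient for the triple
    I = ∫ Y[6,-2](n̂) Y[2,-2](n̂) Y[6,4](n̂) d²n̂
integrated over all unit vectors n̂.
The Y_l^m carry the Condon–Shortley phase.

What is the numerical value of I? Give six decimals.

Checks pass: Σm=0; 14 even; l₃=6∈[4,8].
(2·6+1)(2·2+1)(2·6+1) = 845
Δ: 2! 10! 2! / 15! → 1/90090
sum: t=0:+1/69120 t=1:−1/14400 t=2:+1/69120 = -7/172800
3j²(6 2 6; 0 0 0) = Δ·Π!·Σ² = 14/715  (sign -1)
sum: t=0:+1/322560 = 1/322560
3j²(6 2 6; -2 -2 4) = Δ·Π!·Σ² = 18/1001  (sign +1)
combine: 4πI² = 845·14/715·18/1001 = 36/121
take √, sign -1: I = -0.15386989

-0.153870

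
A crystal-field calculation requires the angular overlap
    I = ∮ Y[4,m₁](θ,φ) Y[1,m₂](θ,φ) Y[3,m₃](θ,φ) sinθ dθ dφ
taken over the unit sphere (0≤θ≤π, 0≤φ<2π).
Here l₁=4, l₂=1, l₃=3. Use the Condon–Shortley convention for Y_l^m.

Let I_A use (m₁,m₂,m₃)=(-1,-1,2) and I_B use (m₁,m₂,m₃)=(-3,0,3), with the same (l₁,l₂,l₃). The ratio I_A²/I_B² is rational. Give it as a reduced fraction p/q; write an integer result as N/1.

3/7

Same 4,1,3: normalisation and zero-m 3j drop out of the ratio.
A: Δ: 2! 6! 0! / 9! → 1/252; sum: t=0:+1/240 = 1/240; 3j²(4 1 3; -1 -1 2) = Δ·Π!·Σ² = 1/84  (sign -1)
B: Δ: 2! 6! 0! / 9! → 1/252; sum: t=1:−1/720 = -1/720; 3j²(4 1 3; -3 0 3) = Δ·Π!·Σ² = 1/36  (sign -1)
I_A²/I_B² = (1/84)/(1/36) = 3/7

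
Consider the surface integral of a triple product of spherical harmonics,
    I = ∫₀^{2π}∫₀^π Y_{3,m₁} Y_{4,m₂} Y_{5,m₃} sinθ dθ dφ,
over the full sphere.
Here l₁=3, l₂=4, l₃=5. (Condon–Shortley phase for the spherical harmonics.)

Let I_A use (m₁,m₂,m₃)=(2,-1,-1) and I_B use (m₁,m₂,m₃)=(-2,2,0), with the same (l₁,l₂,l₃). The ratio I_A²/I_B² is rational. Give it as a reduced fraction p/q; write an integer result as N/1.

l's match ⇒ only the (l;m) 3-j factors differ between A and B.
A: triangle coeff Δ(3,4,5) = 1/180180; Σ_t [0,1]: t=0:+1/432 t=1:−1/1152 = 5/3456; (3j)²=625/36036 [(3 4 5; 2 -1 -1)], sign=+1
B: triangle coeff Δ(3,4,5) = 1/180180; Σ_t [1,2]: t=1:−1/2880 t=2:+1/576 = 1/720; (3j)²=80/3003 [(3 4 5; -2 2 0)], sign=-1
I_A²/I_B² = (625/36036)/(80/3003) = 125/192

125/192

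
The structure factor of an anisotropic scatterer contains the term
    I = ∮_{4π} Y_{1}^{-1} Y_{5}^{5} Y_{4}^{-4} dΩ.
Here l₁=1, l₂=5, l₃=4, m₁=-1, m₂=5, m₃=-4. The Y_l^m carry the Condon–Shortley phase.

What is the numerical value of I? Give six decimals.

-0.329416

Rules hold: Σm=0, L=10 even, 4≤4≤6.
N = 3·11·9 = 297
Δ = 2!·0!·8!/11! = 1/495
Racah Σ t=1..1: t=1:−1/576 = -1/576
⇒ 3j(1 5 4; 0 0 0)² = 5/99, sgn -1
Racah Σ t=2..2: t=2:+1/80640 = 1/80640
⇒ 3j(1 5 4; -1 5 -4)² = 1/11, sgn +1
4πI² = N·(3j₀)²·(3jₘ)² = 15/11
I = -1·√(1.36364/4π) = -0.32941575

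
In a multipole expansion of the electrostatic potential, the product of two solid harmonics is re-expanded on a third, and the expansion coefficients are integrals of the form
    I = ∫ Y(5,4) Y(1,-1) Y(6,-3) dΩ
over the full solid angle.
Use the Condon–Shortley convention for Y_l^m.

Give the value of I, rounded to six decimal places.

-0.070770

Rules hold: Σm=0, L=12 even, 4≤6≤6.
N = 11·3·13 = 429
Δ = 0!·10!·2!/13! = 1/858
Racah Σ t=0..0: t=0:+1/14400 = 1/14400
⇒ 3j(5 1 6; 0 0 0)² = 6/143, sgn +1
Racah Σ t=0..0: t=0:+1/725760 = 1/725760
⇒ 3j(5 1 6; 4 -1 -3)² = 1/286, sgn -1
4πI² = N·(3j₀)²·(3jₘ)² = 9/143
I = -1·√(0.0629371/4π) = -0.07076985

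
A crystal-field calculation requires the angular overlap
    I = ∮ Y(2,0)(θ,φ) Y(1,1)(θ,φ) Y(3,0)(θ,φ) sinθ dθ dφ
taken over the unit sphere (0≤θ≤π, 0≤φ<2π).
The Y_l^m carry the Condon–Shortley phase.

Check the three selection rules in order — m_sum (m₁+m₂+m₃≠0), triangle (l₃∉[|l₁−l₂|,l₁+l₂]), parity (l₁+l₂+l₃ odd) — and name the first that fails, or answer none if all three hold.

azimuthal sum: 0 + 1 + 0 = 1  ✗
1 ≤ 3 ≤ 3 (triangle on l)
L = 2 + 1 + 3 = 6 (even)

m_sum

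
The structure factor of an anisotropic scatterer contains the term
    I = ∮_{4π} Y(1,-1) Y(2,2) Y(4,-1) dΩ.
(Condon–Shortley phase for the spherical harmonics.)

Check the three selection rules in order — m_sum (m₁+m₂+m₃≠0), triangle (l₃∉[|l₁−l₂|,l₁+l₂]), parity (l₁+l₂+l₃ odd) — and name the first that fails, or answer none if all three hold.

m₁+m₂+m₃ = -1 + 2 − 1 = 0  ✓
triangle: |1−2|=1 ≤ l₃=4 ≤ 1+2=3  ✗
parity: l₁+l₂+l₃ = 7 is odd

triangle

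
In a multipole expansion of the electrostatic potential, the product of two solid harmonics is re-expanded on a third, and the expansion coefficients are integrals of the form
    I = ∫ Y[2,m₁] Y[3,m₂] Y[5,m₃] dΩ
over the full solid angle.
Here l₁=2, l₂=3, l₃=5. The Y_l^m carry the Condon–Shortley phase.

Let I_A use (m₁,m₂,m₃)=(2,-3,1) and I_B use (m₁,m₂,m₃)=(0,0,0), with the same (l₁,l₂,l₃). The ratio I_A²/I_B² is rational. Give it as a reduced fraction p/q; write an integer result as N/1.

Same 2,3,5: normalisation and zero-m 3j drop out of the ratio.
A: Δ: 0! 4! 6! / 11! → 1/2310; sum: t=0:+1/17280 = 1/17280; 3j²(2 3 5; 2 -3 1) = Δ·Π!·Σ² = 1/2310  (sign +1)
B: Δ: 0! 4! 6! / 11! → 1/2310; sum: t=0:+1/144 = 1/144; 3j²(2 3 5; 0 0 0) = Δ·Π!·Σ² = 10/231  (sign -1)
I_A²/I_B² = (1/2310)/(10/231) = 1/100

1/100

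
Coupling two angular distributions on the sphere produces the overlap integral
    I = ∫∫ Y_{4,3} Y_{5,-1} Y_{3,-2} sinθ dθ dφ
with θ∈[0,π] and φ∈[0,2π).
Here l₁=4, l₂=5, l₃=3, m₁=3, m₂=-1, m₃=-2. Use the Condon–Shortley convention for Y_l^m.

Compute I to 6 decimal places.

0.160929

m-sum 0 ✓  L=12 even ✓  1≤3≤9 ✓
Π(2lᵢ+1) = 9×11×7 = 693
triangle coeff Δ(4,5,3) = 1/180180
Σ_t [2,4]: t=2:+1/576 t=3:−1/144 t=4:+1/576 = -1/288
(3j)²=20/1001 [(4 5 3; 0 0 0)], sign=+1
Σ_t [0,1]: t=0:+1/17280 t=1:−1/1440 = -11/17280
(3j)²=11/468 [(4 5 3; 3 -1 -2)], sign=+1
⇒ 4πI² = 55/169
I = (+1)√(55/169/(4π)) = 0.16092854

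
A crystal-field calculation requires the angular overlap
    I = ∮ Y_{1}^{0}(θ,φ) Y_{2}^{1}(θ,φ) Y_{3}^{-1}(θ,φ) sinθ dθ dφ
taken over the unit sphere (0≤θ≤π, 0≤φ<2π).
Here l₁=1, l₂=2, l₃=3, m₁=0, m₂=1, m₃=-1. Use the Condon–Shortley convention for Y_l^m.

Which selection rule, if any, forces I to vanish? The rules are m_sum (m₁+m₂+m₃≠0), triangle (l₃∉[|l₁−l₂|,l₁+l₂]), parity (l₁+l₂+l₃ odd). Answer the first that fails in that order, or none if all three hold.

none

azimuthal sum: 0 + 1 − 1 = 0  ✓
1 ≤ 3 ≤ 3 (triangle on l)  ✓
L = 1 + 2 + 3 = 6 (even)  ✓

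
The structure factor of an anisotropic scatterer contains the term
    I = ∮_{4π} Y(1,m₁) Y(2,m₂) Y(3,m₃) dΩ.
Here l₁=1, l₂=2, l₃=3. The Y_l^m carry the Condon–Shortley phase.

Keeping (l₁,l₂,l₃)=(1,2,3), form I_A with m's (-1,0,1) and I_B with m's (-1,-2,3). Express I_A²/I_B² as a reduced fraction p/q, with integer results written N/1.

2/5

Shared (l₁,l₂,l₃)=(1,2,3): N and (l;000)² cancel in I_A²/I_B².
A: Δ = 0!·2!·4!/7! = 1/105; Racah Σ t=0..0: t=0:+1/8 = 1/8; ⇒ 3j(1 2 3; -1 0 1)² = 2/35, sgn +1
B: Δ = 0!·2!·4!/7! = 1/105; Racah Σ t=0..0: t=0:+1/48 = 1/48; ⇒ 3j(1 2 3; -1 -2 3)² = 1/7, sgn +1
I_A²/I_B² = (2/35)/(1/7) = 2/5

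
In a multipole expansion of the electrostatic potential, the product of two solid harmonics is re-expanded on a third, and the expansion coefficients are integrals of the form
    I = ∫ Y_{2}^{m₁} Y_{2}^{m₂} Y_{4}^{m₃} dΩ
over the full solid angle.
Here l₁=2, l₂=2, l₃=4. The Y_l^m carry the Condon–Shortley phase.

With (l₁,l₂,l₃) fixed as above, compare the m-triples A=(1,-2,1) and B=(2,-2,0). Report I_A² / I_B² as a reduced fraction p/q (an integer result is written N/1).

5/1

Same 2,2,4: normalisation and zero-m 3j drop out of the ratio.
A: Δ: 0! 4! 4! / 9! → 1/630; sum: t=0:+1/144 = 1/144; 3j²(2 2 4; 1 -2 1) = Δ·Π!·Σ² = 1/126  (sign -1)
B: Δ: 0! 4! 4! / 9! → 1/630; sum: t=0:+1/576 = 1/576; 3j²(2 2 4; 2 -2 0) = Δ·Π!·Σ² = 1/630  (sign +1)
I_A²/I_B² = (1/126)/(1/630) = 5/1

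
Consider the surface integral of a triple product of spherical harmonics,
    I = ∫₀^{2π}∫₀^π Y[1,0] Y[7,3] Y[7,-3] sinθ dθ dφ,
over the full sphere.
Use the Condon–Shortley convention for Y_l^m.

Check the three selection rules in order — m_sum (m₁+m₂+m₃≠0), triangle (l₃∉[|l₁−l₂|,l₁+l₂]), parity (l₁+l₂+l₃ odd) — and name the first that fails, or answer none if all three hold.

parity

m₁+m₂+m₃ = 0 + 3 − 3 = 0  ✓
triangle: |1−7|=6 ≤ l₃=7 ≤ 1+7=8  ✓
parity: l₁+l₂+l₃ = 15 is odd  ✗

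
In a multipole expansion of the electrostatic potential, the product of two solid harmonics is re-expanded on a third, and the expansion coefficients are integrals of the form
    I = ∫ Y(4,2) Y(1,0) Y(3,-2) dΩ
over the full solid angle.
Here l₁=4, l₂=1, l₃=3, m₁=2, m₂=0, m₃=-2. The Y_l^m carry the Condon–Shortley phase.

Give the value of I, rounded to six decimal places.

Checks pass: Σm=0; 8 even; l₃=3∈[3,5].
(2·4+1)(2·1+1)(2·3+1) = 189
Δ: 2! 6! 0! / 9! → 1/252
sum: t=1:−1/36 = -1/36
3j²(4 1 3; 0 0 0) = Δ·Π!·Σ² = 4/63  (sign +1)
sum: t=1:−1/120 = -1/120
3j²(4 1 3; 2 0 -2) = Δ·Π!·Σ² = 1/21  (sign +1)
combine: 4πI² = 189·4/63·1/21 = 4/7
take √, sign +1: I = 0.21324362

0.213244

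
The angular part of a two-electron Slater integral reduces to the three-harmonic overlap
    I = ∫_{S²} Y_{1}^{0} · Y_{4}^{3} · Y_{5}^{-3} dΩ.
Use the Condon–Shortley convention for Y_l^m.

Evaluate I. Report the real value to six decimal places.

-0.196426

Rules hold: Σm=0, L=10 even, 3≤5≤5.
N = 3·9·11 = 297
Δ = 0!·2!·8!/11! = 1/495
Racah Σ t=0..0: t=0:+1/576 = 1/576
⇒ 3j(1 4 5; 0 0 0)² = 5/99, sgn -1
Racah Σ t=0..0: t=0:+1/5040 = 1/5040
⇒ 3j(1 4 5; 0 3 -3)² = 16/495, sgn +1
4πI² = N·(3j₀)²·(3jₘ)² = 16/33
I = -1·√(0.484848/4π) = -0.19642560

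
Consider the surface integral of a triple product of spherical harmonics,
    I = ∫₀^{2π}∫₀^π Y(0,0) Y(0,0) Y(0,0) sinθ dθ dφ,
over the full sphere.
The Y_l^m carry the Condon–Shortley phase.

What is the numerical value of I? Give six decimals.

0.282095

Rules hold: Σm=0, L=0 even, 0≤0≤0.
N = 1·1·1 = 1
Δ = 0!·0!·0!/1! = 1/1
Racah Σ t=0..0: t=0:+1/1 = 1/1
⇒ 3j(0 0 0; 0 0 0)² = 1/1, sgn +1
(m-triple is (0,0,0) — same symbol as above.)
4πI² = N·(3j₀)²·(3jₘ)² = 1/1
I = +1·√(1/4π) = 0.28209479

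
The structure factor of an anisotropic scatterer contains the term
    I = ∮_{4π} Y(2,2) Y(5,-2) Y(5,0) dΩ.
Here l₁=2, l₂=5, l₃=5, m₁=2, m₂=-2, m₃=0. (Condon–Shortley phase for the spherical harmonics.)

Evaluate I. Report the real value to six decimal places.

m-sum 0 ✓  L=12 even ✓  3≤5≤7 ✓
Π(2lᵢ+1) = 5×11×11 = 605
triangle coeff Δ(2,5,5) = 1/38610
Σ_t [0,2]: t=0:+1/2880 t=1:−1/576 t=2:+1/2880 = -1/960
(3j)²=10/429 [(2 5 5; 0 0 0)], sign=+1
Σ_t [0,0]: t=0:+1/2880 = 1/2880
(3j)²=14/429 [(2 5 5; 2 -2 0)], sign=-1
⇒ 4πI² = 700/1521
I = (-1)√(700/1521/(4π)) = -0.19137248

-0.191372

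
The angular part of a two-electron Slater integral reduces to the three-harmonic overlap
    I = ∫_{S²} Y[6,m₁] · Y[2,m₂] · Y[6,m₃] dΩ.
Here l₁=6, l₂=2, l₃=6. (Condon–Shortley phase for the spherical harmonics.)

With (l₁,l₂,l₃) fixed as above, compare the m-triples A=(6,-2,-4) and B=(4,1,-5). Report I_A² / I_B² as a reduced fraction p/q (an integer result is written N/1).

Same 6,2,6: normalisation and zero-m 3j drop out of the ratio.
A: Δ: 2! 10! 2! / 15! → 1/90090; sum: t=0:+1/14515200 = 1/14515200; 3j²(6 2 6; 6 -2 -4) = Δ·Π!·Σ² = 2/455  (sign +1)
B: Δ: 2! 10! 2! / 15! → 1/90090; sum: t=1:−1/725760 t=2:+1/7257600 = -1/806400; 3j²(6 2 6; 4 1 -5) = Δ·Π!·Σ² = 27/910  (sign +1)
I_A²/I_B² = (2/455)/(27/910) = 4/27

4/27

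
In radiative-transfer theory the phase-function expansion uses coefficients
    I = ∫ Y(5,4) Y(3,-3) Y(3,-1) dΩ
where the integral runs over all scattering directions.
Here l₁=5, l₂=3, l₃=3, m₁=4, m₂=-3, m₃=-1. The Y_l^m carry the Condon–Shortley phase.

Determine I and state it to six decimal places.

L=11 odd ⇒ parity kills the (l;000) factor ⇒ I = 0

0.000000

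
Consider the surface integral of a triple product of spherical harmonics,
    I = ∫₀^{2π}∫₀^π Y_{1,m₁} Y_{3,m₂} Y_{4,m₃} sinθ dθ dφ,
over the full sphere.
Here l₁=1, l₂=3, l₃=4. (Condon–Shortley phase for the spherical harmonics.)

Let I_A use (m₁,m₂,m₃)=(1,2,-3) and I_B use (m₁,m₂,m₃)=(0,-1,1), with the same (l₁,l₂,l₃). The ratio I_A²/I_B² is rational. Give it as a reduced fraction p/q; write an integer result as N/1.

7/5

Same 1,3,4: normalisation and zero-m 3j drop out of the ratio.
A: Δ: 0! 2! 6! / 9! → 1/252; sum: t=0:+1/240 = 1/240; 3j²(1 3 4; 1 2 -3) = Δ·Π!·Σ² = 1/12  (sign -1)
B: Δ: 0! 2! 6! / 9! → 1/252; sum: t=0:+1/48 = 1/48; 3j²(1 3 4; 0 -1 1) = Δ·Π!·Σ² = 5/84  (sign -1)
I_A²/I_B² = (1/12)/(5/84) = 7/5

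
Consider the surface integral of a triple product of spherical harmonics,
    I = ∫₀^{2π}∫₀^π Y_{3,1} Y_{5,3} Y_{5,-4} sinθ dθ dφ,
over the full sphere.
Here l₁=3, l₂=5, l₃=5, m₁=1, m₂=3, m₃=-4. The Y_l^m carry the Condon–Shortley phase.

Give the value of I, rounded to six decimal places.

0.000000

l₁+l₂+l₃=13 is odd: 3j(l;000)=0 ⇒ I=0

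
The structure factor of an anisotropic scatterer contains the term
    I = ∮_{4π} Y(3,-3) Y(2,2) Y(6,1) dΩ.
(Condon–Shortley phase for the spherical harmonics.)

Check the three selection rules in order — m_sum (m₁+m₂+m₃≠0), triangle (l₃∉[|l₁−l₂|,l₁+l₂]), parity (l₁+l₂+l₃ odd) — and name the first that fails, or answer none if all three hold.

azimuthal sum: -3 + 2 + 1 = 0  ✓
1 ≤ 6 ≤ 5 (triangle on l)  ✗
L = 3 + 2 + 6 = 11 (odd)

triangle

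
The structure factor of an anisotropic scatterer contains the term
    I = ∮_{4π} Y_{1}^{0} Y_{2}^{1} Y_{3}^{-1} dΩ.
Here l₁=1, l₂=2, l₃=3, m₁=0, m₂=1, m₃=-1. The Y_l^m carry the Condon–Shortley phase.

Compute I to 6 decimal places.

-0.233597

Checks pass: Σm=0; 6 even; l₃=3∈[1,3].
(2·1+1)(2·2+1)(2·3+1) = 105
Δ: 0! 2! 4! / 7! → 1/105
sum: t=0:+1/4 = 1/4
3j²(1 2 3; 0 0 0) = Δ·Π!·Σ² = 3/35  (sign -1)
sum: t=0:+1/6 = 1/6
3j²(1 2 3; 0 1 -1) = Δ·Π!·Σ² = 8/105  (sign +1)
combine: 4πI² = 105·3/35·8/105 = 24/35
take √, sign -1: I = -0.23359668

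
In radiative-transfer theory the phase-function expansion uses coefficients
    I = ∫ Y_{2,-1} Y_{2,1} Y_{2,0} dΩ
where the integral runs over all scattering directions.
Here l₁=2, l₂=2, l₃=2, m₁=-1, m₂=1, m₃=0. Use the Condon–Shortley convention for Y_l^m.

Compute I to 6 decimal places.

-0.090112

Checks pass: Σm=0; 6 even; l₃=2∈[0,4].
(2·2+1)(2·2+1)(2·2+1) = 125
Δ: 2! 2! 2! / 7! → 1/630
sum: t=0:+1/8 t=1:−1/1 t=2:+1/8 = -3/4
3j²(2 2 2; 0 0 0) = Δ·Π!·Σ² = 2/35  (sign -1)
sum: t=1:−1/4 t=2:+1/2 = 1/4
3j²(2 2 2; -1 1 0) = Δ·Π!·Σ² = 1/70  (sign +1)
combine: 4πI² = 125·2/35·1/70 = 5/49
take √, sign -1: I = -0.09011188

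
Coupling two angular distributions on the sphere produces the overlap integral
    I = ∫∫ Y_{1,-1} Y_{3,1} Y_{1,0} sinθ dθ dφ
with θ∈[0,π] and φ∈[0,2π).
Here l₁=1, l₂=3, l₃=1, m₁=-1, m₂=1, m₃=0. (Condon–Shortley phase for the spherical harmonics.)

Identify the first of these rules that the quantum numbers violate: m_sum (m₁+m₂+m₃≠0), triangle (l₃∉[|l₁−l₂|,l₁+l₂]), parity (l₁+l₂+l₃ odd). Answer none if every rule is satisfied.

triangle

azimuthal sum: -1 + 1 + 0 = 0  ✓
2 ≤ 1 ≤ 4 (triangle on l)  ✗
L = 1 + 3 + 1 = 5 (odd)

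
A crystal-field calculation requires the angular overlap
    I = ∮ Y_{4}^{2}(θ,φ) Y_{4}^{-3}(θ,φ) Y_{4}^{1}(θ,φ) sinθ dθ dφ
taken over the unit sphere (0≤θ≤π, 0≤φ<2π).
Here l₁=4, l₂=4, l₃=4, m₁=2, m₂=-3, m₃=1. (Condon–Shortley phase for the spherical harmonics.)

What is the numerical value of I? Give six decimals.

-0.063661

Rules hold: Σm=0, L=12 even, 0≤4≤8.
N = 9·9·9 = 729
Δ = 4!·4!·4!/13! = 1/450450
Racah Σ t=0..4: t=0:+1/13824 t=1:−1/216 t=2:+1/64 t=3:−1/216 t=4:+1/13824 = 5/768
⇒ 3j(4 4 4; 0 0 0)² = 18/1001, sgn +1
Racah Σ t=0..1: t=0:+1/576 t=1:−1/864 = 1/1728
⇒ 3j(4 4 4; 2 -3 1)² = 5/1287, sgn -1
4πI² = N·(3j₀)²·(3jₘ)² = 7290/143143
I = -1·√(0.0509281/4π) = -0.06366105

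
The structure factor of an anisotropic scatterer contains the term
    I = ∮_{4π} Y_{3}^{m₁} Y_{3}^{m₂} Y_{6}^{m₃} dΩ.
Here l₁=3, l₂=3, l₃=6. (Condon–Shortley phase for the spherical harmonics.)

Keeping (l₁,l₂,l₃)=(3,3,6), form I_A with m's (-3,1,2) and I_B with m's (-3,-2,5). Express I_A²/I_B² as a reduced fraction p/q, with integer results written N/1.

Shared (l₁,l₂,l₃)=(3,3,6): N and (l;000)² cancel in I_A²/I_B².
A: Δ = 0!·6!·6!/13! = 1/12012; Racah Σ t=0..0: t=0:+1/34560 = 1/34560; ⇒ 3j(3 3 6; -3 1 2)² = 1/429, sgn +1
B: Δ = 0!·6!·6!/13! = 1/12012; Racah Σ t=0..0: t=0:+1/86400 = 1/86400; ⇒ 3j(3 3 6; -3 -2 5)² = 1/26, sgn -1
I_A²/I_B² = (1/429)/(1/26) = 2/33

2/33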